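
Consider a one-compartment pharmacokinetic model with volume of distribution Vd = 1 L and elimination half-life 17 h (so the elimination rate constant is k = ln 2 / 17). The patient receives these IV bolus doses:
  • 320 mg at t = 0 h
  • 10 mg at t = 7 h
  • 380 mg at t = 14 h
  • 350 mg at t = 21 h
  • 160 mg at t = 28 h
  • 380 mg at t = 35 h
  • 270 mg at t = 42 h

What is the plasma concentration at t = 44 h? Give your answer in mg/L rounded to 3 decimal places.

899.740 mg/L

k = ln 2 / 17 = 0.04077 per h
Dose 1 (320 mg at t=0 h): 320·exp(−0.04077·44) = 53.212 mg/L
Dose 2 (10 mg at t=7 h): 10·exp(−0.04077·37) = 2.212 mg/L
Dose 3 (380 mg at t=14 h): 380·exp(−0.04077·30) = 111.829 mg/L
Dose 4 (350 mg at t=21 h): 350·exp(−0.04077·23) = 137.023 mg/L
Dose 5 (160 mg at t=28 h): 160·exp(−0.04077·16) = 83.329 mg/L
Dose 6 (380 mg at t=35 h): 380·exp(−0.04077·9) = 263.278 mg/L
Dose 7 (270 mg at t=42 h): 270·exp(−0.04077·2) = 248.856 mg/L
C(44) = 53.212 + 2.212 + 111.829 + 137.023 + 83.329 + 263.278 + 248.856 = 899.740 mg/L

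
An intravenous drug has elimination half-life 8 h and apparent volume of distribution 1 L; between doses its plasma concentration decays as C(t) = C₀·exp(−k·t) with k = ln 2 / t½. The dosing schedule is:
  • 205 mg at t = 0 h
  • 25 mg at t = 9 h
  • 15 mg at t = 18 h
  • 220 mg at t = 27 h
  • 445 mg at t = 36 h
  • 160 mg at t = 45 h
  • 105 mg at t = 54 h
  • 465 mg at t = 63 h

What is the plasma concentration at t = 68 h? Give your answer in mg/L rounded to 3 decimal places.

389.573 mg/L

k = ln 2 / 8 = 0.08664 per h
Dose 1 (205 mg at t=0 h): 205·exp(−0.08664·68) = 0.566 mg/L
Dose 2 (25 mg at t=9 h): 25·exp(−0.08664·59) = 0.151 mg/L
Dose 3 (15 mg at t=18 h): 15·exp(−0.08664·50) = 0.197 mg/L
Dose 4 (220 mg at t=27 h): 220·exp(−0.08664·41) = 6.304 mg/L
Dose 5 (445 mg at t=36 h): 445·exp(−0.08664·32) = 27.812 mg/L
Dose 6 (160 mg at t=45 h): 160·exp(−0.08664·23) = 21.810 mg/L
Dose 7 (105 mg at t=54 h): 105·exp(−0.08664·14) = 31.217 mg/L
Dose 8 (465 mg at t=63 h): 465·exp(−0.08664·5) = 301.515 mg/L
C(68) = 0.566 + 0.151 + 0.197 + 6.304 + 27.812 + 21.810 + 31.217 + 301.515 = 389.573 mg/L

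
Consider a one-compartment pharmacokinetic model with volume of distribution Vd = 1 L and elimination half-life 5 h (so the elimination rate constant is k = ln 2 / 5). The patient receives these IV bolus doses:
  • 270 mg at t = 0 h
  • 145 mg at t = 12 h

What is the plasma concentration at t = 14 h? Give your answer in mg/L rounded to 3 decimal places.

k = ln 2 / 5 = 0.13863 per h
Dose 1 (270 mg at t=0 h): 270·exp(−0.13863·14) = 38.769 mg/L
Dose 2 (145 mg at t=12 h): 145·exp(−0.13863·2) = 109.889 mg/L
C(14) = 38.769 + 109.889 = 148.658 mg/L

148.658 mg/L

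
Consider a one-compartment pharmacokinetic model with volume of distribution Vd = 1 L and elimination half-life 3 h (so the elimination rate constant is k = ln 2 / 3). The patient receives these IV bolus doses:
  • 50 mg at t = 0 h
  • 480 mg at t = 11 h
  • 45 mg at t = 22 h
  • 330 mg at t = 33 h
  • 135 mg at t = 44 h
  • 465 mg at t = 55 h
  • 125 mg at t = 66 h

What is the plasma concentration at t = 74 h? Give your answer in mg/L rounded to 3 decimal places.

25.611 mg/L

k = ln 2 / 3 = 0.23105 per h
Dose 1 (50 mg at t=0 h): 50·exp(−0.23105·74) = 0.000 mg/L
Dose 2 (480 mg at t=11 h): 480·exp(−0.23105·63) = 0.000 mg/L
Dose 3 (45 mg at t=22 h): 45·exp(−0.23105·52) = 0.000 mg/L
Dose 4 (330 mg at t=33 h): 330·exp(−0.23105·41) = 0.025 mg/L
Dose 5 (135 mg at t=44 h): 135·exp(−0.23105·30) = 0.132 mg/L
Dose 6 (465 mg at t=55 h): 465·exp(−0.23105·19) = 5.767 mg/L
Dose 7 (125 mg at t=66 h): 125·exp(−0.23105·8) = 19.686 mg/L
C(74) = 0.000 + 0.000 + 0.000 + 0.025 + 0.132 + 5.767 + 19.686 = 25.611 mg/L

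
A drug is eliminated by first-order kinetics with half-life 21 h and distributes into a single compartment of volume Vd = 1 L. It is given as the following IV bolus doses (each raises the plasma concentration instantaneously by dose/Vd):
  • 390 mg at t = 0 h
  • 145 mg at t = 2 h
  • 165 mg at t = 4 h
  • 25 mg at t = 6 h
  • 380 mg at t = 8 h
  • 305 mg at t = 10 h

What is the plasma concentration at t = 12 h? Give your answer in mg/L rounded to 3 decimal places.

1132.420 mg/L

k = ln 2 / 21 = 0.03301 per h
Dose 1 (390 mg at t=0 h): 390·exp(−0.03301·12) = 262.451 mg/L
Dose 2 (145 mg at t=2 h): 145·exp(−0.03301·10) = 104.237 mg/L
Dose 3 (165 mg at t=4 h): 165·exp(−0.03301·8) = 126.709 mg/L
Dose 4 (25 mg at t=6 h): 25·exp(−0.03301·6) = 20.508 mg/L
Dose 5 (380 mg at t=8 h): 380·exp(−0.03301·4) = 333.000 mg/L
Dose 6 (305 mg at t=10 h): 305·exp(−0.03301·2) = 285.516 mg/L
C(12) = 262.451 + 104.237 + 126.709 + 20.508 + 333.000 + 285.516 = 1132.420 mg/L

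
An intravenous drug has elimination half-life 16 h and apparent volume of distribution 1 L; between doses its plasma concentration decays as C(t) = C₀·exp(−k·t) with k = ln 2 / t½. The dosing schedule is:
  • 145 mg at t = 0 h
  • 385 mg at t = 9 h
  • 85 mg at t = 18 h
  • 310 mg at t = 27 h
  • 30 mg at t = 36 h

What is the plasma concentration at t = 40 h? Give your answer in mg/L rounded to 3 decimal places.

k = ln 2 / 16 = 0.04332 per h
Dose 1 (145 mg at t=0 h): 145·exp(−0.04332·40) = 25.633 mg/L
Dose 2 (385 mg at t=9 h): 385·exp(−0.04332·31) = 100.511 mg/L
Dose 3 (85 mg at t=18 h): 85·exp(−0.04332·22) = 32.772 mg/L
Dose 4 (310 mg at t=27 h): 310·exp(−0.04332·13) = 176.512 mg/L
Dose 5 (30 mg at t=36 h): 30·exp(−0.04332·4) = 25.227 mg/L
C(40) = 25.633 + 100.511 + 32.772 + 176.512 + 25.227 = 360.655 mg/L

360.655 mg/L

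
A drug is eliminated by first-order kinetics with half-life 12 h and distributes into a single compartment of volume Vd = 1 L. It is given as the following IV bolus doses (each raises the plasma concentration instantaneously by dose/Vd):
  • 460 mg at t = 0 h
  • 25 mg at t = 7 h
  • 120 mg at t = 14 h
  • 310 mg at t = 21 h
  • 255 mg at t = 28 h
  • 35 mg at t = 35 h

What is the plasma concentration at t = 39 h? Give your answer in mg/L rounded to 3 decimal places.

k = ln 2 / 12 = 0.05776 per h
Dose 1 (460 mg at t=0 h): 460·exp(−0.05776·39) = 48.352 mg/L
Dose 2 (25 mg at t=7 h): 25·exp(−0.05776·32) = 3.937 mg/L
Dose 3 (120 mg at t=14 h): 120·exp(−0.05776·25) = 28.316 mg/L
Dose 4 (310 mg at t=21 h): 310·exp(−0.05776·18) = 109.602 mg/L
Dose 5 (255 mg at t=28 h): 255·exp(−0.05776·11) = 135.082 mg/L
Dose 6 (35 mg at t=35 h): 35·exp(−0.05776·4) = 27.780 mg/L
C(39) = 48.352 + 3.937 + 28.316 + 109.602 + 135.082 + 27.780 = 353.068 mg/L

353.068 mg/L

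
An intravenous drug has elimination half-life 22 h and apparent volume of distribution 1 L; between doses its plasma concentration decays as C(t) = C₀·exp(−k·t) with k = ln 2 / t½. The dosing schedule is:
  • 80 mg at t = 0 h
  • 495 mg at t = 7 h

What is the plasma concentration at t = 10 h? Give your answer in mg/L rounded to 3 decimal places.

k = ln 2 / 22 = 0.03151 per h
Dose 1 (80 mg at t=0 h): 80·exp(−0.03151·10) = 58.379 mg/L
Dose 2 (495 mg at t=7 h): 495·exp(−0.03151·3) = 450.356 mg/L
C(10) = 58.379 + 450.356 = 508.735 mg/L

508.735 mg/L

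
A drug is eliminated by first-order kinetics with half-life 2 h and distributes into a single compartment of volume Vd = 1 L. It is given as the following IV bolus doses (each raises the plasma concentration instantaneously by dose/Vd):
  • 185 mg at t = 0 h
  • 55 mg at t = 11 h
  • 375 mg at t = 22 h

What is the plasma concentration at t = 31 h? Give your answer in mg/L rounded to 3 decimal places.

k = ln 2 / 2 = 0.34657 per h
Dose 1 (185 mg at t=0 h): 185·exp(−0.34657·31) = 0.004 mg/L
Dose 2 (55 mg at t=11 h): 55·exp(−0.34657·20) = 0.054 mg/L
Dose 3 (375 mg at t=22 h): 375·exp(−0.34657·9) = 16.573 mg/L
C(31) = 0.004 + 0.054 + 16.573 = 16.631 mg/L

16.631 mg/L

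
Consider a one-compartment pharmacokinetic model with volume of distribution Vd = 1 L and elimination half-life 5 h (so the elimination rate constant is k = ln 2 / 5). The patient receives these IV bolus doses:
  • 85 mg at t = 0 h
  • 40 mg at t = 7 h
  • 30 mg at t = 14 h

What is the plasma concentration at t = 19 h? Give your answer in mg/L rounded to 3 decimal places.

28.681 mg/L

k = ln 2 / 5 = 0.13863 per h
Dose 1 (85 mg at t=0 h): 85·exp(−0.13863·19) = 6.102 mg/L
Dose 2 (40 mg at t=7 h): 40·exp(−0.13863·12) = 7.579 mg/L
Dose 3 (30 mg at t=14 h): 30·exp(−0.13863·5) = 15.000 mg/L
C(19) = 6.102 + 7.579 + 15.000 = 28.681 mg/L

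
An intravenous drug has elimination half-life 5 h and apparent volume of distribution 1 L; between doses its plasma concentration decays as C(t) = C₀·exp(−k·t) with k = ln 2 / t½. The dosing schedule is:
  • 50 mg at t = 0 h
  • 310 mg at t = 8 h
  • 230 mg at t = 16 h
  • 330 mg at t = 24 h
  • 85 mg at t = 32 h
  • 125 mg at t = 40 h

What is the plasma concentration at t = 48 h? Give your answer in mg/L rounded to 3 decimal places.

66.329 mg/L

k = ln 2 / 5 = 0.13863 per h
Dose 1 (50 mg at t=0 h): 50·exp(−0.13863·48) = 0.064 mg/L
Dose 2 (310 mg at t=8 h): 310·exp(−0.13863·40) = 1.211 mg/L
Dose 3 (230 mg at t=16 h): 230·exp(−0.13863·32) = 2.724 mg/L
Dose 4 (330 mg at t=24 h): 330·exp(−0.13863·24) = 11.846 mg/L
Dose 5 (85 mg at t=32 h): 85·exp(−0.13863·16) = 9.250 mg/L
Dose 6 (125 mg at t=40 h): 125·exp(−0.13863·8) = 41.235 mg/L
C(48) = 0.064 + 1.211 + 2.724 + 11.846 + 9.250 + 41.235 = 66.329 mg/L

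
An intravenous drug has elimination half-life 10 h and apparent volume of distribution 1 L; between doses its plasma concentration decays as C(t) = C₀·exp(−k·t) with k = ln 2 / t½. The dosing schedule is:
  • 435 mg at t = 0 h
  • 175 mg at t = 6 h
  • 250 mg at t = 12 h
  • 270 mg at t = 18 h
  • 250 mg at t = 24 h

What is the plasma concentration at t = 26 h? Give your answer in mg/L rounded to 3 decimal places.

582.942 mg/L

k = ln 2 / 10 = 0.06931 per h
Dose 1 (435 mg at t=0 h): 435·exp(−0.06931·26) = 71.748 mg/L
Dose 2 (175 mg at t=6 h): 175·exp(−0.06931·20) = 43.750 mg/L
Dose 3 (250 mg at t=12 h): 250·exp(−0.06931·14) = 94.732 mg/L
Dose 4 (270 mg at t=18 h): 270·exp(−0.06931·8) = 155.074 mg/L
Dose 5 (250 mg at t=24 h): 250·exp(−0.06931·2) = 217.638 mg/L
C(26) = 71.748 + 43.750 + 94.732 + 155.074 + 217.638 = 582.942 mg/L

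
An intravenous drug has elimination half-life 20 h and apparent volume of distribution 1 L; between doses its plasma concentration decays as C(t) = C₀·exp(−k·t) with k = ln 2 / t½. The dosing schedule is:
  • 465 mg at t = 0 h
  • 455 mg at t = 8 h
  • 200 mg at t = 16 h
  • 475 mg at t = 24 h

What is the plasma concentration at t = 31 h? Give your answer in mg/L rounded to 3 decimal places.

855.435 mg/L

k = ln 2 / 20 = 0.03466 per h
Dose 1 (465 mg at t=0 h): 465·exp(−0.03466·31) = 158.802 mg/L
Dose 2 (455 mg at t=8 h): 455·exp(−0.03466·23) = 205.034 mg/L
Dose 3 (200 mg at t=16 h): 200·exp(−0.03466·15) = 118.921 mg/L
Dose 4 (475 mg at t=24 h): 475·exp(−0.03466·7) = 372.677 mg/L
C(31) = 158.802 + 205.034 + 118.921 + 372.677 = 855.435 mg/L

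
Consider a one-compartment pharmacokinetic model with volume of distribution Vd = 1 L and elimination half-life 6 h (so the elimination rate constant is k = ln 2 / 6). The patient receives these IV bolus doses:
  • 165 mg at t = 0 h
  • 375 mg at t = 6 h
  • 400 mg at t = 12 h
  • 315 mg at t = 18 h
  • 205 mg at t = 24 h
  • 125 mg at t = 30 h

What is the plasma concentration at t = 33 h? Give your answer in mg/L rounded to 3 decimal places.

k = ln 2 / 6 = 0.11552 per h
Dose 1 (165 mg at t=0 h): 165·exp(−0.11552·33) = 3.646 mg/L
Dose 2 (375 mg at t=6 h): 375·exp(−0.11552·27) = 16.573 mg/L
Dose 3 (400 mg at t=12 h): 400·exp(−0.11552·21) = 35.355 mg/L
Dose 4 (315 mg at t=18 h): 315·exp(−0.11552·15) = 55.685 mg/L
Dose 5 (205 mg at t=24 h): 205·exp(−0.11552·9) = 72.478 mg/L
Dose 6 (125 mg at t=30 h): 125·exp(−0.11552·3) = 88.388 mg/L
C(33) = 3.646 + 16.573 + 35.355 + 55.685 + 72.478 + 88.388 = 272.126 mg/L

272.126 mg/L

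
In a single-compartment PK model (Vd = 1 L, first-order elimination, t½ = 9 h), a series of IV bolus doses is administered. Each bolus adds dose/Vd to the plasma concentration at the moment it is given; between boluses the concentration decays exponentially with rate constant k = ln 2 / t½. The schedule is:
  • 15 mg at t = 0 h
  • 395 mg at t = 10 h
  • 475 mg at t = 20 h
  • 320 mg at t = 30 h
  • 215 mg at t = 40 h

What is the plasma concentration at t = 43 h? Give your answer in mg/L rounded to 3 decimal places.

400.672 mg/L

k = ln 2 / 9 = 0.07702 per h
Dose 1 (15 mg at t=0 h): 15·exp(−0.07702·43) = 0.547 mg/L
Dose 2 (395 mg at t=10 h): 395·exp(−0.07702·33) = 31.104 mg/L
Dose 3 (475 mg at t=20 h): 475·exp(−0.07702·23) = 80.797 mg/L
Dose 4 (320 mg at t=30 h): 320·exp(−0.07702·13) = 117.579 mg/L
Dose 5 (215 mg at t=40 h): 215·exp(−0.07702·3) = 170.646 mg/L
C(43) = 0.547 + 31.104 + 80.797 + 117.579 + 170.646 = 400.672 mg/L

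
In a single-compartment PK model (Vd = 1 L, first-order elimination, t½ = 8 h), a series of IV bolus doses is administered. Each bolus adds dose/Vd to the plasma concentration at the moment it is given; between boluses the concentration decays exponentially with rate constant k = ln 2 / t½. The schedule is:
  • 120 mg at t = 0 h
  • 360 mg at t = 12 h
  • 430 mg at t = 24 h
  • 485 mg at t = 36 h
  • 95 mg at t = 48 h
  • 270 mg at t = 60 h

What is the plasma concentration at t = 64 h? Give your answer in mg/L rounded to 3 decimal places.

k = ln 2 / 8 = 0.08664 per h
Dose 1 (120 mg at t=0 h): 120·exp(−0.08664·64) = 0.469 mg/L
Dose 2 (360 mg at t=12 h): 360·exp(−0.08664·52) = 3.977 mg/L
Dose 3 (430 mg at t=24 h): 430·exp(−0.08664·40) = 13.438 mg/L
Dose 4 (485 mg at t=36 h): 485·exp(−0.08664·28) = 42.868 mg/L
Dose 5 (95 mg at t=48 h): 95·exp(−0.08664·16) = 23.750 mg/L
Dose 6 (270 mg at t=60 h): 270·exp(−0.08664·4) = 190.919 mg/L
C(64) = 0.469 + 3.977 + 13.438 + 42.868 + 23.750 + 190.919 = 275.421 mg/L

275.421 mg/L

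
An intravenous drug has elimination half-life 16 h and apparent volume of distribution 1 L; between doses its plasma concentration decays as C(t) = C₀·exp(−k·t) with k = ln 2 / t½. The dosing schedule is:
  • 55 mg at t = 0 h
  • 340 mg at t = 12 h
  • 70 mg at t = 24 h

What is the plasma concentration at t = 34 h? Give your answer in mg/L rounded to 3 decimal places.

k = ln 2 / 16 = 0.04332 per h
Dose 1 (55 mg at t=0 h): 55·exp(−0.04332·34) = 12.609 mg/L
Dose 2 (340 mg at t=12 h): 340·exp(−0.04332·22) = 131.088 mg/L
Dose 3 (70 mg at t=24 h): 70·exp(−0.04332·10) = 45.389 mg/L
C(34) = 12.609 + 131.088 + 45.389 = 189.086 mg/L

189.086 mg/L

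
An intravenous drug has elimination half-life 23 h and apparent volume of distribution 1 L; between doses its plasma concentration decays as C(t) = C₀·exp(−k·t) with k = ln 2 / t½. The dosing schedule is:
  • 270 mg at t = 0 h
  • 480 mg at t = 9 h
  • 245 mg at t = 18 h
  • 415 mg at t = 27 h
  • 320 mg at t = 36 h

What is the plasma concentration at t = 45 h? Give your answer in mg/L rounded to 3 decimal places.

k = ln 2 / 23 = 0.03014 per h
Dose 1 (270 mg at t=0 h): 270·exp(−0.03014·45) = 69.565 mg/L
Dose 2 (480 mg at t=9 h): 480·exp(−0.03014·36) = 162.205 mg/L
Dose 3 (245 mg at t=18 h): 245·exp(−0.03014·27) = 108.588 mg/L
Dose 4 (415 mg at t=27 h): 415·exp(−0.03014·18) = 241.246 mg/L
Dose 5 (320 mg at t=36 h): 320·exp(−0.03014·9) = 243.981 mg/L
C(45) = 69.565 + 162.205 + 108.588 + 241.246 + 243.981 = 825.585 mg/L

825.585 mg/L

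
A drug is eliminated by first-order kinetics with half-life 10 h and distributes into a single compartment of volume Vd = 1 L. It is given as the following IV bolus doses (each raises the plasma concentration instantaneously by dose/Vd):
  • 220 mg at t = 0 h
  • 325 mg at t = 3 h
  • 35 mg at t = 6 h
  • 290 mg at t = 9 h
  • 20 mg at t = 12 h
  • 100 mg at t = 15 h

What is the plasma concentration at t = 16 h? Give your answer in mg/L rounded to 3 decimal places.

509.040 mg/L

k = ln 2 / 10 = 0.06931 per h
Dose 1 (220 mg at t=0 h): 220·exp(−0.06931·16) = 72.573 mg/L
Dose 2 (325 mg at t=3 h): 325·exp(−0.06931·13) = 131.991 mg/L
Dose 3 (35 mg at t=6 h): 35·exp(−0.06931·10) = 17.500 mg/L
Dose 4 (290 mg at t=9 h): 290·exp(−0.06931·7) = 178.516 mg/L
Dose 5 (20 mg at t=12 h): 20·exp(−0.06931·4) = 15.157 mg/L
Dose 6 (100 mg at t=15 h): 100·exp(−0.06931·1) = 93.303 mg/L
C(16) = 72.573 + 131.991 + 17.500 + 178.516 + 15.157 + 93.303 = 509.040 mg/L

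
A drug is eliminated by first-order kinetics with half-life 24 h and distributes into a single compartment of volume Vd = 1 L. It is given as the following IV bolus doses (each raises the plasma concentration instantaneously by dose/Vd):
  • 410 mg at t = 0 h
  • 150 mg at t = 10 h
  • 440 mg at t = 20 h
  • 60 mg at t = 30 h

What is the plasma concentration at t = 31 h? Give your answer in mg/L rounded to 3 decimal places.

627.800 mg/L

k = ln 2 / 24 = 0.02888 per h
Dose 1 (410 mg at t=0 h): 410·exp(−0.02888·31) = 167.476 mg/L
Dose 2 (150 mg at t=10 h): 150·exp(−0.02888·21) = 81.788 mg/L
Dose 3 (440 mg at t=20 h): 440·exp(−0.02888·11) = 320.244 mg/L
Dose 4 (60 mg at t=30 h): 60·exp(−0.02888·1) = 58.292 mg/L
C(31) = 167.476 + 81.788 + 320.244 + 58.292 = 627.800 mg/L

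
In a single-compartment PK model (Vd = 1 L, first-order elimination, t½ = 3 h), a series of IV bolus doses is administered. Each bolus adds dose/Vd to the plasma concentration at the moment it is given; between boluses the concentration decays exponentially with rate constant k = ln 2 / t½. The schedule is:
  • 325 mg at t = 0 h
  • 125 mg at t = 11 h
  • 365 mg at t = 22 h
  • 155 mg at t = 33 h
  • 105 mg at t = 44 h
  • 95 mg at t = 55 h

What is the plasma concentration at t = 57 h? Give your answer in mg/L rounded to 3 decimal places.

k = ln 2 / 3 = 0.23105 per h
Dose 1 (325 mg at t=0 h): 325·exp(−0.23105·57) = 0.001 mg/L
Dose 2 (125 mg at t=11 h): 125·exp(−0.23105·46) = 0.003 mg/L
Dose 3 (365 mg at t=22 h): 365·exp(−0.23105·35) = 0.112 mg/L
Dose 4 (155 mg at t=33 h): 155·exp(−0.23105·24) = 0.605 mg/L
Dose 5 (105 mg at t=44 h): 105·exp(−0.23105·13) = 5.209 mg/L
Dose 6 (95 mg at t=55 h): 95·exp(−0.23105·2) = 59.846 mg/L
C(57) = 0.001 + 0.003 + 0.112 + 0.605 + 5.209 + 59.846 = 65.776 mg/L

65.776 mg/L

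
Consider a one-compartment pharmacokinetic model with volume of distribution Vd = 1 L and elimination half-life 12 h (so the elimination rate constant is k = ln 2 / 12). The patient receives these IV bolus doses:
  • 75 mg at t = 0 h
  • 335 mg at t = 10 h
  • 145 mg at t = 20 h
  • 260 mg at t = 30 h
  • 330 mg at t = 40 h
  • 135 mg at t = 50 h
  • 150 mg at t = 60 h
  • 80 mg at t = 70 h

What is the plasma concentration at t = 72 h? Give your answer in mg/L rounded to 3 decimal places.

k = ln 2 / 12 = 0.05776 per h
Dose 1 (75 mg at t=0 h): 75·exp(−0.05776·72) = 1.172 mg/L
Dose 2 (335 mg at t=10 h): 335·exp(−0.05776·62) = 9.327 mg/L
Dose 3 (145 mg at t=20 h): 145·exp(−0.05776·52) = 7.193 mg/L
Dose 4 (260 mg at t=30 h): 260·exp(−0.05776·42) = 22.981 mg/L
Dose 5 (330 mg at t=40 h): 330·exp(−0.05776·32) = 51.972 mg/L
Dose 6 (135 mg at t=50 h): 135·exp(−0.05776·22) = 37.883 mg/L
Dose 7 (150 mg at t=60 h): 150·exp(−0.05776·12) = 75.000 mg/L
Dose 8 (80 mg at t=70 h): 80·exp(−0.05776·2) = 71.272 mg/L
C(72) = 1.172 + 9.327 + 7.193 + 22.981 + 51.972 + 37.883 + 75.000 + 71.272 = 276.799 mg/L

276.799 mg/L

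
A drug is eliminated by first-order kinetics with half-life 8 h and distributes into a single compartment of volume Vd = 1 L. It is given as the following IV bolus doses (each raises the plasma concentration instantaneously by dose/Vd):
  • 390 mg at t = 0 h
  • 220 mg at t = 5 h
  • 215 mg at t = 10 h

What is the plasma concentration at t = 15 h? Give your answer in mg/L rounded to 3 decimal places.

k = ln 2 / 8 = 0.08664 per h
Dose 1 (390 mg at t=0 h): 390·exp(−0.08664·15) = 106.325 mg/L
Dose 2 (220 mg at t=5 h): 220·exp(−0.08664·10) = 92.499 mg/L
Dose 3 (215 mg at t=10 h): 215·exp(−0.08664·5) = 139.410 mg/L
C(15) = 106.325 + 92.499 + 139.410 = 338.233 mg/L

338.233 mg/L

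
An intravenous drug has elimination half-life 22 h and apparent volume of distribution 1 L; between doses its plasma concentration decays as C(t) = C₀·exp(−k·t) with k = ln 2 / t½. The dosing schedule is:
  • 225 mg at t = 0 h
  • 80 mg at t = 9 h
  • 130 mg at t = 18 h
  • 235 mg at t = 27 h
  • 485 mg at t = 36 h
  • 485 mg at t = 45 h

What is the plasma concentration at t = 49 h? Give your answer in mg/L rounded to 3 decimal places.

986.764 mg/L

k = ln 2 / 22 = 0.03151 per h
Dose 1 (225 mg at t=0 h): 225·exp(−0.03151·49) = 48.051 mg/L
Dose 2 (80 mg at t=9 h): 80·exp(−0.03151·40) = 22.686 mg/L
Dose 3 (130 mg at t=18 h): 130·exp(−0.03151·31) = 48.951 mg/L
Dose 4 (235 mg at t=27 h): 235·exp(−0.03151·22) = 117.500 mg/L
Dose 5 (485 mg at t=36 h): 485·exp(−0.03151·13) = 322.003 mg/L
Dose 6 (485 mg at t=45 h): 485·exp(−0.03151·4) = 427.572 mg/L
C(49) = 48.051 + 22.686 + 48.951 + 117.500 + 322.003 + 427.572 = 986.764 mg/L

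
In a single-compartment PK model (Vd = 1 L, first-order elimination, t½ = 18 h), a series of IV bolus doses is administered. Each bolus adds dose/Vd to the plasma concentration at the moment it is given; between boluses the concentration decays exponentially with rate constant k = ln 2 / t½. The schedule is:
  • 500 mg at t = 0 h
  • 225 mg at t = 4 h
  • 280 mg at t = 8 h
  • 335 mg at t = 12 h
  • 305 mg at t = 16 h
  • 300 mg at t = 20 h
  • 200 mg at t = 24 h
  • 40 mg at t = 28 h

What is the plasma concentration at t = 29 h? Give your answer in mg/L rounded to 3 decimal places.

k = ln 2 / 18 = 0.03851 per h
Dose 1 (500 mg at t=0 h): 500·exp(−0.03851·29) = 163.673 mg/L
Dose 2 (225 mg at t=4 h): 225·exp(−0.03851·25) = 85.918 mg/L
Dose 3 (280 mg at t=8 h): 280·exp(−0.03851·21) = 124.726 mg/L
Dose 4 (335 mg at t=12 h): 335·exp(−0.03851·17) = 174.076 mg/L
Dose 5 (305 mg at t=16 h): 305·exp(−0.03851·13) = 184.880 mg/L
Dose 6 (300 mg at t=20 h): 300·exp(−0.03851·9) = 212.132 mg/L
Dose 7 (200 mg at t=24 h): 200·exp(−0.03851·5) = 164.972 mg/L
Dose 8 (40 mg at t=28 h): 40·exp(−0.03851·1) = 38.489 mg/L
C(29) = 163.673 + 85.918 + 124.726 + 174.076 + 184.880 + 212.132 + 164.972 + 38.489 = 1148.866 mg/L

1148.866 mg/L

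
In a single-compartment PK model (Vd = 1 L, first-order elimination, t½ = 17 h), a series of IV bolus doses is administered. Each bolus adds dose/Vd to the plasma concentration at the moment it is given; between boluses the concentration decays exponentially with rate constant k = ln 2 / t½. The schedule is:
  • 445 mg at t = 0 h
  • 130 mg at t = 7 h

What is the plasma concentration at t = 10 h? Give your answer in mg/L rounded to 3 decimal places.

k = ln 2 / 17 = 0.04077 per h
Dose 1 (445 mg at t=0 h): 445·exp(−0.04077·10) = 295.994 mg/L
Dose 2 (130 mg at t=7 h): 130·exp(−0.04077·3) = 115.032 mg/L
C(10) = 295.994 + 115.032 = 411.027 mg/L

411.027 mg/L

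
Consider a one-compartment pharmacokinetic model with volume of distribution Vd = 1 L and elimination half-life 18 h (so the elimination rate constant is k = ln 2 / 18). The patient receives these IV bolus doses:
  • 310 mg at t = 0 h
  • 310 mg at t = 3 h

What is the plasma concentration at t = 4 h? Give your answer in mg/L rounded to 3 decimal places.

564.035 mg/L

k = ln 2 / 18 = 0.03851 per h
Dose 1 (310 mg at t=0 h): 310·exp(−0.03851·4) = 265.746 mg/L
Dose 2 (310 mg at t=3 h): 310·exp(−0.03851·1) = 298.289 mg/L
C(4) = 265.746 + 298.289 = 564.035 mg/L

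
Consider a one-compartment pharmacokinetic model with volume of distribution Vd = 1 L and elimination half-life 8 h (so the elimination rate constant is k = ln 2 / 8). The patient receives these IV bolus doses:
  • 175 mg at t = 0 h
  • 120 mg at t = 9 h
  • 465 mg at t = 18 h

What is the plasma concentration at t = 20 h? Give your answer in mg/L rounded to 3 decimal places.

k = ln 2 / 8 = 0.08664 per h
Dose 1 (175 mg at t=0 h): 175·exp(−0.08664·20) = 30.936 mg/L
Dose 2 (120 mg at t=9 h): 120·exp(−0.08664·11) = 46.266 mg/L
Dose 3 (465 mg at t=18 h): 465·exp(−0.08664·2) = 391.017 mg/L
C(20) = 30.936 + 46.266 + 391.017 = 468.219 mg/L

468.219 mg/L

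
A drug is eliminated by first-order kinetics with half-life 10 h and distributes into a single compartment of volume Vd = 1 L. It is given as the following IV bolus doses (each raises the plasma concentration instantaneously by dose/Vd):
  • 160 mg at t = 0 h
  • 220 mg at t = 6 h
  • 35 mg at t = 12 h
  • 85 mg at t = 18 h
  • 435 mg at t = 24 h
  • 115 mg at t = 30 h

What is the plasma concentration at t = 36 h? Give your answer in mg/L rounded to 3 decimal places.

k = ln 2 / 10 = 0.06931 per h
Dose 1 (160 mg at t=0 h): 160·exp(−0.06931·36) = 13.195 mg/L
Dose 2 (220 mg at t=6 h): 220·exp(−0.06931·30) = 27.500 mg/L
Dose 3 (35 mg at t=12 h): 35·exp(−0.06931·24) = 6.631 mg/L
Dose 4 (85 mg at t=18 h): 85·exp(−0.06931·18) = 24.410 mg/L
Dose 5 (435 mg at t=24 h): 435·exp(−0.06931·12) = 189.345 mg/L
Dose 6 (115 mg at t=30 h): 115·exp(−0.06931·6) = 75.872 mg/L
C(36) = 13.195 + 27.500 + 6.631 + 24.410 + 189.345 + 75.872 = 336.953 mg/L

336.953 mg/L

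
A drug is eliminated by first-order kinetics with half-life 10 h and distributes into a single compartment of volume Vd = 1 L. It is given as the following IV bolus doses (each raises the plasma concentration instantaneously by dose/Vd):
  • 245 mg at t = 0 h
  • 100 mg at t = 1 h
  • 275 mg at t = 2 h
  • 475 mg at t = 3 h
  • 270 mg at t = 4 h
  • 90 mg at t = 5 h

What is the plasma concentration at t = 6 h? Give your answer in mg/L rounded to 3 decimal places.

1145.603 mg/L

k = ln 2 / 10 = 0.06931 per h
Dose 1 (245 mg at t=0 h): 245·exp(−0.06931·6) = 161.640 mg/L
Dose 2 (100 mg at t=1 h): 100·exp(−0.06931·5) = 70.711 mg/L
Dose 3 (275 mg at t=2 h): 275·exp(−0.06931·4) = 208.411 mg/L
Dose 4 (475 mg at t=3 h): 475·exp(−0.06931·3) = 385.820 mg/L
Dose 5 (270 mg at t=4 h): 270·exp(−0.06931·2) = 235.049 mg/L
Dose 6 (90 mg at t=5 h): 90·exp(−0.06931·1) = 83.973 mg/L
C(6) = 161.640 + 70.711 + 208.411 + 385.820 + 235.049 + 83.973 = 1145.603 mg/L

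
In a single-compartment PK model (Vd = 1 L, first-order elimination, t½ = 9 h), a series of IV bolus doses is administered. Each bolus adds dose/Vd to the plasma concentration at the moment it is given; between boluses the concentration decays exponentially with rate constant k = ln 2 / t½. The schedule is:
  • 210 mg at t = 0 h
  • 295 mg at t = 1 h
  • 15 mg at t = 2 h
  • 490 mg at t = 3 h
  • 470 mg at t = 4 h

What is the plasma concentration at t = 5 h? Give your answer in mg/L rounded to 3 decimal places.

k = ln 2 / 9 = 0.07702 per h
Dose 1 (210 mg at t=0 h): 210·exp(−0.07702·5) = 142.883 mg/L
Dose 2 (295 mg at t=1 h): 295·exp(−0.07702·4) = 216.786 mg/L
Dose 3 (15 mg at t=2 h): 15·exp(−0.07702·3) = 11.906 mg/L
Dose 4 (490 mg at t=3 h): 490·exp(−0.07702·2) = 420.050 mg/L
Dose 5 (470 mg at t=4 h): 470·exp(−0.07702·1) = 435.161 mg/L
C(5) = 142.883 + 216.786 + 11.906 + 420.050 + 435.161 = 1226.785 mg/L

1226.785 mg/L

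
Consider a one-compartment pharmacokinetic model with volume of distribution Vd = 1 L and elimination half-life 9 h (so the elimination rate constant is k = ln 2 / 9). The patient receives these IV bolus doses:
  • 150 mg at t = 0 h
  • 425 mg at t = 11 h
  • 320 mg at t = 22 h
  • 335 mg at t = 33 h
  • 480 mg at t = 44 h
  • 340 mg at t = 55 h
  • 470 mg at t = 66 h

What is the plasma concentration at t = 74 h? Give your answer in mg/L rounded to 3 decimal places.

404.036 mg/L

k = ln 2 / 9 = 0.07702 per h
Dose 1 (150 mg at t=0 h): 150·exp(−0.07702·74) = 0.502 mg/L
Dose 2 (425 mg at t=11 h): 425·exp(−0.07702·63) = 3.320 mg/L
Dose 3 (320 mg at t=22 h): 320·exp(−0.07702·52) = 5.833 mg/L
Dose 4 (335 mg at t=33 h): 335·exp(−0.07702·41) = 14.246 mg/L
Dose 5 (480 mg at t=44 h): 480·exp(−0.07702·30) = 47.622 mg/L
Dose 6 (340 mg at t=55 h): 340·exp(−0.07702·19) = 78.699 mg/L
Dose 7 (470 mg at t=66 h): 470·exp(−0.07702·8) = 253.814 mg/L
C(74) = 0.502 + 3.320 + 5.833 + 14.246 + 47.622 + 78.699 + 253.814 = 404.036 mg/L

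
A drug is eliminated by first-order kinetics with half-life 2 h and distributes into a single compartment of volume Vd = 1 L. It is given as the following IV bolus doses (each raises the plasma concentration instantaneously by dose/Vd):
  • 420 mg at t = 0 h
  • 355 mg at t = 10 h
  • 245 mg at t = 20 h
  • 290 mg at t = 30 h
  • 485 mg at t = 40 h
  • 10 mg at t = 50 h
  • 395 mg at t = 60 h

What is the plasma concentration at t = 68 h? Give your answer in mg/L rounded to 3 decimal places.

24.737 mg/L

k = ln 2 / 2 = 0.34657 per h
Dose 1 (420 mg at t=0 h): 420·exp(−0.34657·68) = 0.000 mg/L
Dose 2 (355 mg at t=10 h): 355·exp(−0.34657·58) = 0.000 mg/L
Dose 3 (245 mg at t=20 h): 245·exp(−0.34657·48) = 0.000 mg/L
Dose 4 (290 mg at t=30 h): 290·exp(−0.34657·38) = 0.001 mg/L
Dose 5 (485 mg at t=40 h): 485·exp(−0.34657·28) = 0.030 mg/L
Dose 6 (10 mg at t=50 h): 10·exp(−0.34657·18) = 0.020 mg/L
Dose 7 (395 mg at t=60 h): 395·exp(−0.34657·8) = 24.688 mg/L
C(68) = 0.000 + 0.000 + 0.000 + 0.001 + 0.030 + 0.020 + 24.688 = 24.737 mg/L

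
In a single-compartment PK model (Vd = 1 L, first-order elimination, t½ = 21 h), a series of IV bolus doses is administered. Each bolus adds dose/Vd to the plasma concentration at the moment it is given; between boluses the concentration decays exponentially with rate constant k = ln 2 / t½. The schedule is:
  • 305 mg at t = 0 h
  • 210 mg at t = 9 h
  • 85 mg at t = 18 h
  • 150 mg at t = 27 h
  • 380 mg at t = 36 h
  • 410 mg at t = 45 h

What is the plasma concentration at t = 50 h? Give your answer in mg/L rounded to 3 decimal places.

k = ln 2 / 21 = 0.03301 per h
Dose 1 (305 mg at t=0 h): 305·exp(−0.03301·50) = 58.555 mg/L
Dose 2 (210 mg at t=9 h): 210·exp(−0.03301·41) = 54.262 mg/L
Dose 3 (85 mg at t=18 h): 85·exp(−0.03301·32) = 29.560 mg/L
Dose 4 (150 mg at t=27 h): 150·exp(−0.03301·23) = 70.209 mg/L
Dose 5 (380 mg at t=36 h): 380·exp(−0.03301·14) = 239.385 mg/L
Dose 6 (410 mg at t=45 h): 410·exp(−0.03301·5) = 347.624 mg/L
C(50) = 58.555 + 54.262 + 29.560 + 70.209 + 239.385 + 347.624 = 799.595 mg/L

799.595 mg/L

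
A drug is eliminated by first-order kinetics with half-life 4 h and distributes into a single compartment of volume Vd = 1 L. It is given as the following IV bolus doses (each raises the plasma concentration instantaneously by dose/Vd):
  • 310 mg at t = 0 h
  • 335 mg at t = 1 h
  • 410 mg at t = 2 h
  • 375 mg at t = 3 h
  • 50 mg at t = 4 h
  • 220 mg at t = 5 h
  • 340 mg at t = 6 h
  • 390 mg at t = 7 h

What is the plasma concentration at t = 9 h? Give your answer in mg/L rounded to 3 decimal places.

1012.355 mg/L

k = ln 2 / 4 = 0.17329 per h
Dose 1 (310 mg at t=0 h): 310·exp(−0.17329·9) = 65.169 mg/L
Dose 2 (335 mg at t=1 h): 335·exp(−0.17329·8) = 83.750 mg/L
Dose 3 (410 mg at t=2 h): 410·exp(−0.17329·7) = 121.894 mg/L
Dose 4 (375 mg at t=3 h): 375·exp(−0.17329·6) = 132.583 mg/L
Dose 5 (50 mg at t=4 h): 50·exp(−0.17329·5) = 21.022 mg/L
Dose 6 (220 mg at t=5 h): 220·exp(−0.17329·4) = 110.000 mg/L
Dose 7 (340 mg at t=6 h): 340·exp(−0.17329·3) = 202.165 mg/L
Dose 8 (390 mg at t=7 h): 390·exp(−0.17329·2) = 275.772 mg/L
C(9) = 65.169 + 83.750 + 121.894 + 132.583 + 21.022 + 110.000 + 202.165 + 275.772 = 1012.355 mg/L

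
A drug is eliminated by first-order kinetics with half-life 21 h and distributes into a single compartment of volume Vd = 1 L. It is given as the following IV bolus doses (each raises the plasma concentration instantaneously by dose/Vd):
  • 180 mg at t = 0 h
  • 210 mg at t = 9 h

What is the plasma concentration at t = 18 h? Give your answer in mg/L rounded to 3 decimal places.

255.397 mg/L

k = ln 2 / 21 = 0.03301 per h
Dose 1 (180 mg at t=0 h): 180·exp(−0.03301·18) = 99.368 mg/L
Dose 2 (210 mg at t=9 h): 210·exp(−0.03301·9) = 156.029 mg/L
C(18) = 99.368 + 156.029 = 255.397 mg/L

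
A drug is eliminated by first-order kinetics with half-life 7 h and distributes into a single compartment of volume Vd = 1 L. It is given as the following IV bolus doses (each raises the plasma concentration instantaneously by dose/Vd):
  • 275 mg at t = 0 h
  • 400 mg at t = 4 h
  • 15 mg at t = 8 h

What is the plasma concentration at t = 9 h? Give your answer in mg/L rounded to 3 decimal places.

k = ln 2 / 7 = 0.09902 per h
Dose 1 (275 mg at t=0 h): 275·exp(−0.09902·9) = 112.796 mg/L
Dose 2 (400 mg at t=4 h): 400·exp(−0.09902·5) = 243.803 mg/L
Dose 3 (15 mg at t=8 h): 15·exp(−0.09902·1) = 13.586 mg/L
C(9) = 112.796 + 243.803 + 13.586 = 370.185 mg/L

370.185 mg/L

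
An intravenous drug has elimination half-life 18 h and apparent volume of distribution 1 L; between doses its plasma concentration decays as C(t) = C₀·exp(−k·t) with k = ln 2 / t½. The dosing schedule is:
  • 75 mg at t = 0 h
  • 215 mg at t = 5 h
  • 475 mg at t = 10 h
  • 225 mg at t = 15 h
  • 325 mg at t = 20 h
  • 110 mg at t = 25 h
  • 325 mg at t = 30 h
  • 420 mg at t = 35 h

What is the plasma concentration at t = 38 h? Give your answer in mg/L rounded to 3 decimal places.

1174.270 mg/L

k = ln 2 / 18 = 0.03851 per h
Dose 1 (75 mg at t=0 h): 75·exp(−0.03851·38) = 17.360 mg/L
Dose 2 (215 mg at t=5 h): 215·exp(−0.03851·33) = 60.332 mg/L
Dose 3 (475 mg at t=10 h): 475·exp(−0.03851·28) = 161.594 mg/L
Dose 4 (225 mg at t=15 h): 225·exp(−0.03851·23) = 92.797 mg/L
Dose 5 (325 mg at t=20 h): 325·exp(−0.03851·18) = 162.500 mg/L
Dose 6 (110 mg at t=25 h): 110·exp(−0.03851·13) = 66.678 mg/L
Dose 7 (325 mg at t=30 h): 325·exp(−0.03851·8) = 238.832 mg/L
Dose 8 (420 mg at t=35 h): 420·exp(−0.03851·3) = 374.177 mg/L
C(38) = 17.360 + 60.332 + 161.594 + 92.797 + 162.500 + 66.678 + 238.832 + 374.177 = 1174.270 mg/L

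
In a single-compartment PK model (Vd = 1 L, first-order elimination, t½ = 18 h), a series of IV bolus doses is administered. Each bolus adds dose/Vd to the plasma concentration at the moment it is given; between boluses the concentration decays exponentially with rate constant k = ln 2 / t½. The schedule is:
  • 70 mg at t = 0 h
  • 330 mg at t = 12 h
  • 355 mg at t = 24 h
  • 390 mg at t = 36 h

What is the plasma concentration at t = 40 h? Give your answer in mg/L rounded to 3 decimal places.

k = ln 2 / 18 = 0.03851 per h
Dose 1 (70 mg at t=0 h): 70·exp(−0.03851·40) = 15.002 mg/L
Dose 2 (330 mg at t=12 h): 330·exp(−0.03851·28) = 112.265 mg/L
Dose 3 (355 mg at t=24 h): 355·exp(−0.03851·16) = 191.711 mg/L
Dose 4 (390 mg at t=36 h): 390·exp(−0.03851·4) = 334.325 mg/L
C(40) = 15.002 + 112.265 + 191.711 + 334.325 = 653.303 mg/L

653.303 mg/L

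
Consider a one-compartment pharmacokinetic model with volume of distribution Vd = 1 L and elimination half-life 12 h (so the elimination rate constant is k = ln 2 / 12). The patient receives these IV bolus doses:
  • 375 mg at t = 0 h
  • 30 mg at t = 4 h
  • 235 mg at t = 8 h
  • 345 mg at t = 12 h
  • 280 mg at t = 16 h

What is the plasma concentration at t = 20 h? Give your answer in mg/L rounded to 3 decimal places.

k = ln 2 / 12 = 0.05776 per h
Dose 1 (375 mg at t=0 h): 375·exp(−0.05776·20) = 118.118 mg/L
Dose 2 (30 mg at t=4 h): 30·exp(−0.05776·16) = 11.906 mg/L
Dose 3 (235 mg at t=8 h): 235·exp(−0.05776·12) = 117.500 mg/L
Dose 4 (345 mg at t=12 h): 345·exp(−0.05776·8) = 217.336 mg/L
Dose 5 (280 mg at t=16 h): 280·exp(−0.05776·4) = 222.236 mg/L
C(20) = 118.118 + 11.906 + 117.500 + 217.336 + 222.236 = 687.096 mg/L

687.096 mg/L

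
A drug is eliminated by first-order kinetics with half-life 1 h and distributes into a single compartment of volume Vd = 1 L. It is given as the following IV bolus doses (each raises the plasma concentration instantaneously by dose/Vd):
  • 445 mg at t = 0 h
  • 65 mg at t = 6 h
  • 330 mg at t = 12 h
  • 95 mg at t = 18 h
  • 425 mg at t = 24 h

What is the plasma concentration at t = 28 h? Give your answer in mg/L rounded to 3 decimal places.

k = ln 2 / 1 = 0.69315 per h
Dose 1 (445 mg at t=0 h): 445·exp(−0.69315·28) = 0.000 mg/L
Dose 2 (65 mg at t=6 h): 65·exp(−0.69315·22) = 0.000 mg/L
Dose 3 (330 mg at t=12 h): 330·exp(−0.69315·16) = 0.005 mg/L
Dose 4 (95 mg at t=18 h): 95·exp(−0.69315·10) = 0.093 mg/L
Dose 5 (425 mg at t=24 h): 425·exp(−0.69315·4) = 26.562 mg/L
C(28) = 0.000 + 0.000 + 0.005 + 0.093 + 26.562 = 26.660 mg/L

26.660 mg/L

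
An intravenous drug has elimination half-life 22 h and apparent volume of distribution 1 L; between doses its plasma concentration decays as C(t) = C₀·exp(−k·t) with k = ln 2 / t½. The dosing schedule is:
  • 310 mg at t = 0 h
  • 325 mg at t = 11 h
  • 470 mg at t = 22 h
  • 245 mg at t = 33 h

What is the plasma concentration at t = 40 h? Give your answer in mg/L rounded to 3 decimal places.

681.320 mg/L

k = ln 2 / 22 = 0.03151 per h
Dose 1 (310 mg at t=0 h): 310·exp(−0.03151·40) = 87.909 mg/L
Dose 2 (325 mg at t=11 h): 325·exp(−0.03151·29) = 130.338 mg/L
Dose 3 (470 mg at t=22 h): 470·exp(−0.03151·18) = 266.563 mg/L
Dose 4 (245 mg at t=33 h): 245·exp(−0.03151·7) = 196.510 mg/L
C(40) = 87.909 + 130.338 + 266.563 + 196.510 = 681.320 mg/L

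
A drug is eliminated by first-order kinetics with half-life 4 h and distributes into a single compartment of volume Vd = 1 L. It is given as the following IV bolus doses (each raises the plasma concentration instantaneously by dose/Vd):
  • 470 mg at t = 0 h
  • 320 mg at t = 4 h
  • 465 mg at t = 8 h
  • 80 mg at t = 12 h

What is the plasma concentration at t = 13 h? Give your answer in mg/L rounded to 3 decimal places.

k = ln 2 / 4 = 0.17329 per h
Dose 1 (470 mg at t=0 h): 470·exp(−0.17329·13) = 49.403 mg/L
Dose 2 (320 mg at t=4 h): 320·exp(−0.17329·9) = 67.272 mg/L
Dose 3 (465 mg at t=8 h): 465·exp(−0.17329·5) = 195.508 mg/L
Dose 4 (80 mg at t=12 h): 80·exp(−0.17329·1) = 67.272 mg/L
C(13) = 49.403 + 67.272 + 195.508 + 67.272 = 379.455 mg/L

379.455 mg/L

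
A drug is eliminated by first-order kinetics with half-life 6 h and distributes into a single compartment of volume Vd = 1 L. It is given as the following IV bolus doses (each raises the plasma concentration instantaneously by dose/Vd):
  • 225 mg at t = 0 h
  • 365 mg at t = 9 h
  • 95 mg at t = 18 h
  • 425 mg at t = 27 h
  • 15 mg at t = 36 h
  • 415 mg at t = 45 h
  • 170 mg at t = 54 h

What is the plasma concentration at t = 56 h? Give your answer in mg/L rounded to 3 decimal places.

270.908 mg/L

k = ln 2 / 6 = 0.11552 per h
Dose 1 (225 mg at t=0 h): 225·exp(−0.11552·56) = 0.349 mg/L
Dose 2 (365 mg at t=9 h): 365·exp(−0.11552·47) = 1.600 mg/L
Dose 3 (95 mg at t=18 h): 95·exp(−0.11552·38) = 1.178 mg/L
Dose 4 (425 mg at t=27 h): 425·exp(−0.11552·29) = 14.908 mg/L
Dose 5 (15 mg at t=36 h): 15·exp(−0.11552·20) = 1.488 mg/L
Dose 6 (415 mg at t=45 h): 415·exp(−0.11552·11) = 116.455 mg/L
Dose 7 (170 mg at t=54 h): 170·exp(−0.11552·2) = 134.929 mg/L
C(56) = 0.349 + 1.600 + 1.178 + 14.908 + 1.488 + 116.455 + 134.929 = 270.908 mg/L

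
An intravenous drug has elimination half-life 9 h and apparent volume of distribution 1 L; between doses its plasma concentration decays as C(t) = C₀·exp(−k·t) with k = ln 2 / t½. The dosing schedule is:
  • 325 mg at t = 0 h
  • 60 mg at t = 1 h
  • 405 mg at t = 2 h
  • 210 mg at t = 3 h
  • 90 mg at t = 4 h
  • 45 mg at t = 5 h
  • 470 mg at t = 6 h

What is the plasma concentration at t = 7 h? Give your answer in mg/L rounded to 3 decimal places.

1202.411 mg/L

k = ln 2 / 9 = 0.07702 per h
Dose 1 (325 mg at t=0 h): 325·exp(−0.07702·7) = 189.561 mg/L
Dose 2 (60 mg at t=1 h): 60·exp(−0.07702·6) = 37.798 mg/L
Dose 3 (405 mg at t=2 h): 405·exp(−0.07702·5) = 275.560 mg/L
Dose 4 (210 mg at t=3 h): 210·exp(−0.07702·4) = 154.322 mg/L
Dose 5 (90 mg at t=4 h): 90·exp(−0.07702·3) = 71.433 mg/L
Dose 6 (45 mg at t=5 h): 45·exp(−0.07702·2) = 38.576 mg/L
Dose 7 (470 mg at t=6 h): 470·exp(−0.07702·1) = 435.161 mg/L
C(7) = 189.561 + 37.798 + 275.560 + 154.322 + 71.433 + 38.576 + 435.161 = 1202.411 mg/L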